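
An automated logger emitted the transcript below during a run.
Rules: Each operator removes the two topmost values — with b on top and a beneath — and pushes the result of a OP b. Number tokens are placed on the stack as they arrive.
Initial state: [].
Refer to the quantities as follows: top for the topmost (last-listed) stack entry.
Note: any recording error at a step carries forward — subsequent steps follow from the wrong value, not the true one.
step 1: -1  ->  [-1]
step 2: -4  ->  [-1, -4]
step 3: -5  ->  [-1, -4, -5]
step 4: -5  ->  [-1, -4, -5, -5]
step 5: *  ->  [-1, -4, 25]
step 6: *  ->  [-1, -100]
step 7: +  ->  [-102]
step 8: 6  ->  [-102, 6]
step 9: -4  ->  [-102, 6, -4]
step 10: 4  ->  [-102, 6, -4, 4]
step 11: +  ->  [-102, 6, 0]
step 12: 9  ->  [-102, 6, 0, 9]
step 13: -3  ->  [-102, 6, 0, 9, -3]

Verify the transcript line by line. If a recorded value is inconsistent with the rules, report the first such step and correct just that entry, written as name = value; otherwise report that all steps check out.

step 1: push -1: top = -1 -> consistent with the transcript
step 2: push -4: top = -4 -> matches
step 3: push -5: top = -5 -> agrees with the transcript
step 4: push -5: top = -5 -> in agreement
step 5: -5 * -5 = 25 -> agrees with the transcript
step 6: -4 * 25 = -100 -> same as recorded
step 7: -1 + -100 = -101 -> the entry is off here
Step 7 is the first one off; corrected, top = -101.

step 7, top = -101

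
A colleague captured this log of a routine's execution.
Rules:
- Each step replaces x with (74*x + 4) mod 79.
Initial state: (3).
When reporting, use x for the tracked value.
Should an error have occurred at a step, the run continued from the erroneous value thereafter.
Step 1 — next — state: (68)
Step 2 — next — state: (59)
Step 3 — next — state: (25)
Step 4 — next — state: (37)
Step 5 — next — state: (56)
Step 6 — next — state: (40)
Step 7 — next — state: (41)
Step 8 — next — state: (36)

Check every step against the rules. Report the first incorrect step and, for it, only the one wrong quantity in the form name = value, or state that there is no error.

no error

Recomputing the run from the initial state:
step 1: x = 68
step 2: x = 59
step 3: x = 25
step 4: x = 37
step 5: x = 56
step 6: x = 40
step 7: x = 41
step 8: x = 36
This matches the log at every step.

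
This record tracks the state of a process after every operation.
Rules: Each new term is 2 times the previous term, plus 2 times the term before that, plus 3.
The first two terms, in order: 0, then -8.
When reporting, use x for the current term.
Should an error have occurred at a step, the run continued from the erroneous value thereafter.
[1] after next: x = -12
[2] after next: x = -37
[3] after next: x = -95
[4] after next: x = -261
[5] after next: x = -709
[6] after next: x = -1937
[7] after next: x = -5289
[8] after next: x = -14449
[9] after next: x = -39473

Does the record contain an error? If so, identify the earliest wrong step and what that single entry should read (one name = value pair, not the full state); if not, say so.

Recomputing the run from the initial state:
step 1: x = -13
step 2: x = -39
step 3: x = -101
step 4: x = -277
step 5: x = -753
step 6: x = -2057
step 7: x = -5617
step 8: x = -15345
step 9: x = -41921
The first disagreement with the record is at step 1, where the value should be x = -13.

step 1, x = -13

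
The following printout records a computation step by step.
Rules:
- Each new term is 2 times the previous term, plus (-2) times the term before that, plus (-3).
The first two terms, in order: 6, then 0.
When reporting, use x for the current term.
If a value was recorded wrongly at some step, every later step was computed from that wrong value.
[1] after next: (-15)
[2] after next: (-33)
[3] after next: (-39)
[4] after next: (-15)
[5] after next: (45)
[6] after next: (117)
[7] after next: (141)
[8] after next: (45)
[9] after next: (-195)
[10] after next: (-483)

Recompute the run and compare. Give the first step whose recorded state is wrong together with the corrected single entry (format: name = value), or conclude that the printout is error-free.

no error

1. x = 2*(0) + (-2)*(6) + (-3) = -15 (same as recorded)
2. x = 2*(-15) + (-2)*(0) + (-3) = -33 (consistent with the printout)
3. x = 2*(-33) + (-2)*(-15) + (-3) = -39 (no discrepancy)
4. x = 2*(-39) + (-2)*(-33) + (-3) = -15 (agrees with the printout)
5. x = 2*(-15) + (-2)*(-39) + (-3) = 45 (matches)
6. x = 2*(45) + (-2)*(-15) + (-3) = 117 (verified)
7. x = 2*(117) + (-2)*(45) + (-3) = 141 (agrees with the printout)
8. x = 2*(141) + (-2)*(117) + (-3) = 45 (in agreement)
9. x = 2*(45) + (-2)*(141) + (-3) = -195 (in agreement)
10. x = 2*(-195) + (-2)*(45) + (-3) = -483 (confirmed correct)
The whole run recomputes cleanly — no discrepancies.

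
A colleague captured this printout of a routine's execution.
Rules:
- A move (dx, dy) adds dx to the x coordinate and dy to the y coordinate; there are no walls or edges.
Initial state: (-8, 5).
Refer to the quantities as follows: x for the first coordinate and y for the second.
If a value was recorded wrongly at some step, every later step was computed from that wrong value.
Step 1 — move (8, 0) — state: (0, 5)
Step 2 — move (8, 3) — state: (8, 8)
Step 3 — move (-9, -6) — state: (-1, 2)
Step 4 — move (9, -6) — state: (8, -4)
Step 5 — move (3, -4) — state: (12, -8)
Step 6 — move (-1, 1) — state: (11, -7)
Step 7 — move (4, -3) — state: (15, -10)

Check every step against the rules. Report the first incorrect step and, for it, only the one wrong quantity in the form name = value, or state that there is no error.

step 5, x = 11

1. x = -8 + (8) = 0, y = 5 + (0) = 5 (consistent with the printout)
2. x = 0 + (8) = 8, y = 5 + (3) = 8 (in agreement)
3. x = 8 + (-9) = -1, y = 8 + (-6) = 2 (consistent with the printout)
4. x = -1 + (9) = 8, y = 2 + (-6) = -4 (same as recorded)
5. x = 8 + (3) = 11, y = -4 + (-4) = -8 (first mismatch against the printout)
The earliest wrong entry is at step 5: it should read x = 11.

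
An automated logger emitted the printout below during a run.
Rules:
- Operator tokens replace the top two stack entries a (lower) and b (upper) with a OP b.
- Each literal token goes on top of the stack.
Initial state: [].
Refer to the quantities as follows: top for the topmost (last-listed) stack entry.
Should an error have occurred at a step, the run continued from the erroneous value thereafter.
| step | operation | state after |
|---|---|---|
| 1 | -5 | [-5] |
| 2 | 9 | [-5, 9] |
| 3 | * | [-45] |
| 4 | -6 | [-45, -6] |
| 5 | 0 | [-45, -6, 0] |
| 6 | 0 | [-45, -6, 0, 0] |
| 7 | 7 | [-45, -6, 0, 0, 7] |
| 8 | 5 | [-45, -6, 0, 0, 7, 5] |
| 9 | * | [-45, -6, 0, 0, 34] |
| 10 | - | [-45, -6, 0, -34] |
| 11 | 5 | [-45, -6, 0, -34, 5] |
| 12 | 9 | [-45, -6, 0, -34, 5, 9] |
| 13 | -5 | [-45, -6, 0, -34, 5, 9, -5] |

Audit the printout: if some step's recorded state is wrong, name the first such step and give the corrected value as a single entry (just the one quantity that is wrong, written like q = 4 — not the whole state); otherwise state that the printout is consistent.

1. push -5: top = -5 (verified)
2. push 9: top = 9 (consistent with the printout)
3. -5 * 9 = -45 (same as recorded)
4. push -6: top = -6 (same as recorded)
5. push 0: top = 0 (agrees with the printout)
6. push 0: top = 0 (consistent with the printout)
7. push 7: top = 7 (matches)
8. push 5: top = 5 (exactly as logged)
9. 7 * 5 = 35 (not what was recorded)
The audit stops at step 9: the recorded entry is wrong and should be top = 35.

step 9, top = 35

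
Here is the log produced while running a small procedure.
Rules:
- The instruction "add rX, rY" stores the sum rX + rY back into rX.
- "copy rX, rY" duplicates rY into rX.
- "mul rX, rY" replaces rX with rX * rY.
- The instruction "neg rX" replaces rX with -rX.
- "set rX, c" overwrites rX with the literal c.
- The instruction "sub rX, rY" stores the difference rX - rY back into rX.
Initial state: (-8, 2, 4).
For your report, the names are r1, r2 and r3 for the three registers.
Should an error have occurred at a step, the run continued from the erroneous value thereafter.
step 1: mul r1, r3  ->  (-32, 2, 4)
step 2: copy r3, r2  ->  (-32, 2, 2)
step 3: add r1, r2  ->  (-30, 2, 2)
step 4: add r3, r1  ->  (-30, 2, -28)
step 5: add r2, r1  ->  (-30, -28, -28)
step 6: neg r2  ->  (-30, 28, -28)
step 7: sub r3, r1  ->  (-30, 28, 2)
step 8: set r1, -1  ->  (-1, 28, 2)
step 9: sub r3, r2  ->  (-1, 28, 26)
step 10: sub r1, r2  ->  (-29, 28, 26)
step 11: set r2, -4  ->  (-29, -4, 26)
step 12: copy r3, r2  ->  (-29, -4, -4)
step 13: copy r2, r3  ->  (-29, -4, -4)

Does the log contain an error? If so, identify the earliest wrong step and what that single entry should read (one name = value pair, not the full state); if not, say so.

step 9, r3 = -26

Step 1: r1 = -8 * 4 = -32 — in agreement.
Step 2: r3 = 2 — verified.
Step 3: r1 = -32 + 2 = -30 — exactly as logged.
Step 4: r3 = 2 + -30 = -28 — consistent with the log.
Step 5: r2 = 2 + -30 = -28 — verified.
Step 6: r2 = -(-28) = 28 — no discrepancy.
Step 7: r3 = -28 - -30 = 2 — same as recorded.
Step 8: r1 = -1 — same as recorded.
Step 9: r3 = 2 - 28 = -26 — a discrepancy with the log.
First deviation found at step 9; the corrected entry is r3 = -26.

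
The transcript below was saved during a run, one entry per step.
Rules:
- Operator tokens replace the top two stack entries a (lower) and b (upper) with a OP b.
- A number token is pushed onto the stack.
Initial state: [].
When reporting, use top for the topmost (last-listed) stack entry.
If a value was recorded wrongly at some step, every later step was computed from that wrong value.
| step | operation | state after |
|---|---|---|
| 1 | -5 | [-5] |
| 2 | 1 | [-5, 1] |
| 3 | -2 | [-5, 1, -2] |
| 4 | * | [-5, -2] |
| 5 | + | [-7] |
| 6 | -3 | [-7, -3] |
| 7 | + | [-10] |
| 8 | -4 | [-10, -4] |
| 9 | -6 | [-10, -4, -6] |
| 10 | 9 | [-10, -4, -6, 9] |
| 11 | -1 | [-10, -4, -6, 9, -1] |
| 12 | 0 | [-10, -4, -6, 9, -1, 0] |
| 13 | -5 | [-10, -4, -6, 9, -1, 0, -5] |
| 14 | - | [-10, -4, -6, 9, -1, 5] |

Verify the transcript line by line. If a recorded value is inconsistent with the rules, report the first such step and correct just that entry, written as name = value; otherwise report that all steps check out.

Step 1: push -5: top = -5 — verified.
Step 2: push 1: top = 1 — confirmed correct.
Step 3: push -2: top = -2 — matches.
Step 4: 1 * -2 = -2 — verified.
Step 5: -5 + -2 = -7 — in agreement.
Step 6: push -3: top = -3 — consistent with the transcript.
Step 7: -7 + -3 = -10 — in agreement.
Step 8: push -4: top = -4 — verified.
Step 9: push -6: top = -6 — checks out.
Step 10: push 9: top = 9 — consistent with the transcript.
Step 11: push -1: top = -1 — matches.
Step 12: push 0: top = 0 — verified.
Step 13: push -5: top = -5 — checks out.
Step 14: 0 - -5 = 5 — exactly as logged.
Every step is consistent.

no error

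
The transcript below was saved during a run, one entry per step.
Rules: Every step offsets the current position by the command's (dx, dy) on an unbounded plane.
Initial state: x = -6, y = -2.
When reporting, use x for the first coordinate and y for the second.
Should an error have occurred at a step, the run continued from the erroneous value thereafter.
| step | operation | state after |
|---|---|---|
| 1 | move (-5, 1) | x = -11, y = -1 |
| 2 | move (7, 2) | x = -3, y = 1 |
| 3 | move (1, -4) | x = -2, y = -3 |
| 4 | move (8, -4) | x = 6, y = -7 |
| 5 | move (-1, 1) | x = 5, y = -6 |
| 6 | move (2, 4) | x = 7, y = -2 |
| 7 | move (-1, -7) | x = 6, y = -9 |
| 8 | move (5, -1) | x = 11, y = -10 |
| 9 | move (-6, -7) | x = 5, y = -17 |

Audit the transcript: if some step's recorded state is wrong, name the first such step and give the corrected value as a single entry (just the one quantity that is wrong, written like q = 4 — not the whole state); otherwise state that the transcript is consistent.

Step 1: x = -6 + (-5) = -11, y = -2 + (1) = -1 — consistent with the transcript.
Step 2: x = -11 + (7) = -4, y = -1 + (2) = 1 — the recorded entry deviates here.
The earliest wrong entry is at step 2: it should read x = -4.

step 2, x = -4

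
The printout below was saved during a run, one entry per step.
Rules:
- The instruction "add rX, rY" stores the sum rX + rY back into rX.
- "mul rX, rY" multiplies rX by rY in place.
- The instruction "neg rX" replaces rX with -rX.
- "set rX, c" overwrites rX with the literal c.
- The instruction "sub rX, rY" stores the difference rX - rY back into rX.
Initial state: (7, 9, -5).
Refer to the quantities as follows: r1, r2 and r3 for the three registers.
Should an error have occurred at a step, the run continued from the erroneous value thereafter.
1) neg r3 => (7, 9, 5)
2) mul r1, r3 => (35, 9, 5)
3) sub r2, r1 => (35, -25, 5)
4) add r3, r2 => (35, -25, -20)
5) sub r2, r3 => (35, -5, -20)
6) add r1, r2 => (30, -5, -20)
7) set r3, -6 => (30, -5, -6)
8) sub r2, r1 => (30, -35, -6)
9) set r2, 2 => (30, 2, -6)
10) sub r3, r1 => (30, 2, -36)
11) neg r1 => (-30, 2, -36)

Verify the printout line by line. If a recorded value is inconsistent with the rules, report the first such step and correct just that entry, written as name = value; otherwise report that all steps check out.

step 1: r3 = -(-5) = 5 -> in agreement
step 2: r1 = 7 * 5 = 35 -> agrees with the printout
step 3: r2 = 9 - 35 = -26 -> a discrepancy with the printout
First deviation found at step 3; the corrected entry is r2 = -26.

step 3, r2 = -26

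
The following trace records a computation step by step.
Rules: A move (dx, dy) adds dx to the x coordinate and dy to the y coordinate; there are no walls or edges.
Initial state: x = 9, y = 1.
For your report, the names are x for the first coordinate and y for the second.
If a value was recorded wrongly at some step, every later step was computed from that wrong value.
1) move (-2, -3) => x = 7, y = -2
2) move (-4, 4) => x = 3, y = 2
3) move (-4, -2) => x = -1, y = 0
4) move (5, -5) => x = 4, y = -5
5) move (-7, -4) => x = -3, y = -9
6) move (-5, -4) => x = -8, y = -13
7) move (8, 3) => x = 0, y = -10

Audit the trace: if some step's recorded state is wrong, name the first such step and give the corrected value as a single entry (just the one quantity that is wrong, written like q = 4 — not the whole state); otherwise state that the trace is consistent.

no error

1. x = 9 + (-2) = 7, y = 1 + (-3) = -2 (same as recorded)
2. x = 7 + (-4) = 3, y = -2 + (4) = 2 (confirmed correct)
3. x = 3 + (-4) = -1, y = 2 + (-2) = 0 (verified)
4. x = -1 + (5) = 4, y = 0 + (-5) = -5 (confirmed correct)
5. x = 4 + (-7) = -3, y = -5 + (-4) = -9 (no discrepancy)
6. x = -3 + (-5) = -8, y = -9 + (-4) = -13 (checks out)
7. x = -8 + (8) = 0, y = -13 + (3) = -10 (no discrepancy)
The whole run recomputes cleanly — no discrepancies.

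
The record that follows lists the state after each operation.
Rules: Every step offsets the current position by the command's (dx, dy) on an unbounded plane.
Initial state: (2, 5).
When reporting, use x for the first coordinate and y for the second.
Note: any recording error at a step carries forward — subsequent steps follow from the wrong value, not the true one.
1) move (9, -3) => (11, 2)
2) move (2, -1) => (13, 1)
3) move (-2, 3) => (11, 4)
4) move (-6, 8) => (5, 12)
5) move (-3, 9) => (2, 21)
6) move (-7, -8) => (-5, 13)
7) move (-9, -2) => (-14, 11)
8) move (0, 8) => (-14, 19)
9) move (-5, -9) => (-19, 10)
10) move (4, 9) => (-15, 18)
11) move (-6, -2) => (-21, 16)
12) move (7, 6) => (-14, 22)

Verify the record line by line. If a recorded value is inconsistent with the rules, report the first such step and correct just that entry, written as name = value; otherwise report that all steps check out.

Recomputing the run from the initial state:
step 1: x = 11, y = 2
step 2: x = 13, y = 1
step 3: x = 11, y = 4
step 4: x = 5, y = 12
step 5: x = 2, y = 21
step 6: x = -5, y = 13
step 7: x = -14, y = 11
step 8: x = -14, y = 19
step 9: x = -19, y = 10
step 10: x = -15, y = 19
step 11: x = -21, y = 17
step 12: x = -14, y = 23
The first disagreement with the record is at step 10, where the value should be y = 19.

step 10, y = 19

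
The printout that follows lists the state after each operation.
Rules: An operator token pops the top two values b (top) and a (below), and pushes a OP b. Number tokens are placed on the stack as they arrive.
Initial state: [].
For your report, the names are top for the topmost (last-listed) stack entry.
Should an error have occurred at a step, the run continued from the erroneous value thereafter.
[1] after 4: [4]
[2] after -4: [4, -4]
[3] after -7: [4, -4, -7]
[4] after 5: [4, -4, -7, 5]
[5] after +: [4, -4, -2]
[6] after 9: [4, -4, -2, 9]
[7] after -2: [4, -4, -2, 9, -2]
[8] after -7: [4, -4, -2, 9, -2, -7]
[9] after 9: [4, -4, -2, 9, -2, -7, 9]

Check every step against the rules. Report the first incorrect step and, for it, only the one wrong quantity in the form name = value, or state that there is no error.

step 1: push 4: top = 4 -> matches
step 2: push -4: top = -4 -> in agreement
step 3: push -7: top = -7 -> no discrepancy
step 4: push 5: top = 5 -> in agreement
step 5: -7 + 5 = -2 -> agrees with the printout
step 6: push 9: top = 9 -> agrees with the printout
step 7: push -2: top = -2 -> matches
step 8: push -7: top = -7 -> matches
step 9: push 9: top = 9 -> same as recorded
The recomputation confirms every line.

no error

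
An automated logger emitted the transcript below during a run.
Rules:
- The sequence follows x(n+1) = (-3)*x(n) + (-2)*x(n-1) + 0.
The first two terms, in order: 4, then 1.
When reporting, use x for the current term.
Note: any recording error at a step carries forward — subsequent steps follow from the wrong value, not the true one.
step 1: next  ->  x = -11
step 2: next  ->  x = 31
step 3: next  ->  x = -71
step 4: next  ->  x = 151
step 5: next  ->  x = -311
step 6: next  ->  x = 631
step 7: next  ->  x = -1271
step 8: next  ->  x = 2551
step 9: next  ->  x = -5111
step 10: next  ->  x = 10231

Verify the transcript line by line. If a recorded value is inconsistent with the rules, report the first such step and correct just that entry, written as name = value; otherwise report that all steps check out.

no error

1. x = -3*(1) + (-2)*(4) + (0) = -11 (confirmed correct)
2. x = -3*(-11) + (-2)*(1) + (0) = 31 (verified)
3. x = -3*(31) + (-2)*(-11) + (0) = -71 (consistent with the transcript)
4. x = -3*(-71) + (-2)*(31) + (0) = 151 (exactly as logged)
5. x = -3*(151) + (-2)*(-71) + (0) = -311 (no discrepancy)
6. x = -3*(-311) + (-2)*(151) + (0) = 631 (in agreement)
7. x = -3*(631) + (-2)*(-311) + (0) = -1271 (checks out)
8. x = -3*(-1271) + (-2)*(631) + (0) = 2551 (checks out)
9. x = -3*(2551) + (-2)*(-1271) + (0) = -5111 (confirmed correct)
10. x = -3*(-5111) + (-2)*(2551) + (0) = 10231 (consistent with the transcript)
No step deviates from the rules.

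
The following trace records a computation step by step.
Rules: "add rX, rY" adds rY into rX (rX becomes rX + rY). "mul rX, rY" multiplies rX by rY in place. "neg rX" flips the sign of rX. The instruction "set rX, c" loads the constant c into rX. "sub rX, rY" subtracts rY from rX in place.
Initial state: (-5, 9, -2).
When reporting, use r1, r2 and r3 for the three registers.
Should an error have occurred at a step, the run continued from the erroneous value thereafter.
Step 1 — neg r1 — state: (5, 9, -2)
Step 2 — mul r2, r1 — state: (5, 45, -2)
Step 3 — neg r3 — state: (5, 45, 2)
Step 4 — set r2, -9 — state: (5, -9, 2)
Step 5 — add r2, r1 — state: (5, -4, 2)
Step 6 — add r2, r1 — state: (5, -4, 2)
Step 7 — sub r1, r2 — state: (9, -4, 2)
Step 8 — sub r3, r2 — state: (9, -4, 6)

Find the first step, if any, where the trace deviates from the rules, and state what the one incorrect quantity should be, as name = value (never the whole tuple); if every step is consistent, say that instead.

Recomputing the run from the initial state:
step 1: r1 = 5, r2 = 9, r3 = -2
step 2: r1 = 5, r2 = 45, r3 = -2
step 3: r1 = 5, r2 = 45, r3 = 2
step 4: r1 = 5, r2 = -9, r3 = 2
step 5: r1 = 5, r2 = -4, r3 = 2
step 6: r1 = 5, r2 = 1, r3 = 2
step 7: r1 = 4, r2 = 1, r3 = 2
step 8: r1 = 4, r2 = 1, r3 = 1
The first disagreement with the trace is at step 6, where the value should be r2 = 1.

step 6, r2 = 1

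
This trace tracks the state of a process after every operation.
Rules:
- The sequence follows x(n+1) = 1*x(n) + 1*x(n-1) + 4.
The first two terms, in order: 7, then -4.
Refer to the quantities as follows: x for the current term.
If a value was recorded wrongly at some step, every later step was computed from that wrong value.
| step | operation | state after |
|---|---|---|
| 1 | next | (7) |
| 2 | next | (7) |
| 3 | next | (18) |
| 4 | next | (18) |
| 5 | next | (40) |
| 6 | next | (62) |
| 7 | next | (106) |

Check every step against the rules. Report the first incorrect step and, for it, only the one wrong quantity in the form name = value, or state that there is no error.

step 4, x = 29

1. x = 1*(-4) + (1)*(7) + (4) = 7 (no discrepancy)
2. x = 1*(7) + (1)*(-4) + (4) = 7 (checks out)
3. x = 1*(7) + (1)*(7) + (4) = 18 (exactly as logged)
4. x = 1*(18) + (1)*(7) + (4) = 29 (the trace disagrees here)
The earliest wrong entry is at step 4: it should read x = 29.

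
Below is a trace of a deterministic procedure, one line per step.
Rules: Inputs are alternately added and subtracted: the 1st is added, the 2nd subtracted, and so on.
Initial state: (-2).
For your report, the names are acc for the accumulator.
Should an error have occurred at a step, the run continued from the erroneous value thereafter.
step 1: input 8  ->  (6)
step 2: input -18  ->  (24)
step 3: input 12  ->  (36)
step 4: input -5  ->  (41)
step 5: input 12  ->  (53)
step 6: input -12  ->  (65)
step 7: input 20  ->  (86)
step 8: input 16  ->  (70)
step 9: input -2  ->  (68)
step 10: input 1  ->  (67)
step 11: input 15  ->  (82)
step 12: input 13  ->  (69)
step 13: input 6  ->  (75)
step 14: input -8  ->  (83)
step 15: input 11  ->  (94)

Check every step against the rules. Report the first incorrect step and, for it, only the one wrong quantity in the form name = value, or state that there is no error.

step 7, acc = 85

Recomputing the run from the initial state:
step 1: acc = 6
step 2: acc = 24
step 3: acc = 36
step 4: acc = 41
step 5: acc = 53
step 6: acc = 65
step 7: acc = 85
step 8: acc = 69
step 9: acc = 67
step 10: acc = 66
step 11: acc = 81
step 12: acc = 68
step 13: acc = 74
step 14: acc = 82
step 15: acc = 93
The first disagreement with the trace is at step 7, where the value should be acc = 85.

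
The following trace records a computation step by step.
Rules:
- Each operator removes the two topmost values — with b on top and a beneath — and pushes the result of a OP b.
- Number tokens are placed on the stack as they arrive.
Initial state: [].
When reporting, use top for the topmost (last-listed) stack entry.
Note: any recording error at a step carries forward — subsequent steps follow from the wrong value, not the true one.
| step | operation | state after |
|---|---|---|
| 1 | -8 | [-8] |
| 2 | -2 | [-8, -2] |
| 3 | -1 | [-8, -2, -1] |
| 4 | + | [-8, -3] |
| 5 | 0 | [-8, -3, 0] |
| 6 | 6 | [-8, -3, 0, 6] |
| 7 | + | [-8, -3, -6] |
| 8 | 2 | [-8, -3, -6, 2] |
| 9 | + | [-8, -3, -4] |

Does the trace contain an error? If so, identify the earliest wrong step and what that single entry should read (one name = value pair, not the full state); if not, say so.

step 7, top = 6

1. push -8: top = -8 (agrees with the trace)
2. push -2: top = -2 (confirmed correct)
3. push -1: top = -1 (in agreement)
4. -2 + -1 = -3 (consistent with the trace)
5. push 0: top = 0 (confirmed correct)
6. push 6: top = 6 (consistent with the trace)
7. 0 + 6 = 6 (the trace has a different value)
First incorrect step: 7; the correct value is top = 6.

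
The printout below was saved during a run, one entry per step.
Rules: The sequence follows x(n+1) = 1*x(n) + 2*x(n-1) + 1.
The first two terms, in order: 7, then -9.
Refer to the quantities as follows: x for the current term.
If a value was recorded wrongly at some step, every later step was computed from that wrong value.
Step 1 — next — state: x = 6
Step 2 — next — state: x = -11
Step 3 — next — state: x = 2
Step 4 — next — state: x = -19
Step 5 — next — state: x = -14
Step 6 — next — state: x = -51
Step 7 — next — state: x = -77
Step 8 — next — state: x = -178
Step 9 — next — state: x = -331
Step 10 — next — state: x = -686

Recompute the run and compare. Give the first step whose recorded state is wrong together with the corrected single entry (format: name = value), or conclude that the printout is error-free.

step 7, x = -78

1. x = 1*(-9) + (2)*(7) + (1) = 6 (exactly as logged)
2. x = 1*(6) + (2)*(-9) + (1) = -11 (same as recorded)
3. x = 1*(-11) + (2)*(6) + (1) = 2 (same as recorded)
4. x = 1*(2) + (2)*(-11) + (1) = -19 (same as recorded)
5. x = 1*(-19) + (2)*(2) + (1) = -14 (no discrepancy)
6. x = 1*(-14) + (2)*(-19) + (1) = -51 (agrees with the printout)
7. x = 1*(-51) + (2)*(-14) + (1) = -78 (the entry is off here)
The audit stops at step 7: the recorded entry is wrong and should be x = -78.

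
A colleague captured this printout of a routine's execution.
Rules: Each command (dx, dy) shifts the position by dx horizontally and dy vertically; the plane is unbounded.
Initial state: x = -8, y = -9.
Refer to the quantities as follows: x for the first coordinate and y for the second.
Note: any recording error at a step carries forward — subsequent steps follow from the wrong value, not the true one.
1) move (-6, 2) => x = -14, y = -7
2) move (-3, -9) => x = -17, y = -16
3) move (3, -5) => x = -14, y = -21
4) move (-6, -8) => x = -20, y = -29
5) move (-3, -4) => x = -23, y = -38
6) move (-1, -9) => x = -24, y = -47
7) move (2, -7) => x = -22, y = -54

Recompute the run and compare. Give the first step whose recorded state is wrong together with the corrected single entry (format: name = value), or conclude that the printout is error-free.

step 5, y = -33

1. x = -8 + (-6) = -14, y = -9 + (2) = -7 (exactly as logged)
2. x = -14 + (-3) = -17, y = -7 + (-9) = -16 (in agreement)
3. x = -17 + (3) = -14, y = -16 + (-5) = -21 (verified)
4. x = -14 + (-6) = -20, y = -21 + (-8) = -29 (consistent with the printout)
5. x = -20 + (-3) = -23, y = -29 + (-4) = -33 (the printout disagrees here)
So the first discrepancy is step 5, where the right value is y = -33.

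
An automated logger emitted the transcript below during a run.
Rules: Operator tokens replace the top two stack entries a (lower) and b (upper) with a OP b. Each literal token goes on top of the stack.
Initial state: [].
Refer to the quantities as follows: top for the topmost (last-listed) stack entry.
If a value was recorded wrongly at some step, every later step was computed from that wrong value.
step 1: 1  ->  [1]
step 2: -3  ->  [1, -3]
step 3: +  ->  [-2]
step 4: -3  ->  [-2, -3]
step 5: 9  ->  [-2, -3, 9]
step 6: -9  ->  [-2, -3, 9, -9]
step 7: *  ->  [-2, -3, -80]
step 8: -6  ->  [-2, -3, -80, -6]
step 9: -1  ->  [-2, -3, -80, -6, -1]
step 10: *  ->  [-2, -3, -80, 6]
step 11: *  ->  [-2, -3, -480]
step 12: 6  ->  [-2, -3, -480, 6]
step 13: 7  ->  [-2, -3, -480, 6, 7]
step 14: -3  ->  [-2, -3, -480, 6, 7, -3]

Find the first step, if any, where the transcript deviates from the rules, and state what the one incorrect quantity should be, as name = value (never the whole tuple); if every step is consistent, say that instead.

1. push 1: top = 1 (same as recorded)
2. push -3: top = -3 (exactly as logged)
3. 1 + -3 = -2 (agrees with the transcript)
4. push -3: top = -3 (verified)
5. push 9: top = 9 (exactly as logged)
6. push -9: top = -9 (same as recorded)
7. 9 * -9 = -81 (this is not what the transcript shows)
The earliest wrong entry is at step 7: it should read top = -81.

step 7, top = -81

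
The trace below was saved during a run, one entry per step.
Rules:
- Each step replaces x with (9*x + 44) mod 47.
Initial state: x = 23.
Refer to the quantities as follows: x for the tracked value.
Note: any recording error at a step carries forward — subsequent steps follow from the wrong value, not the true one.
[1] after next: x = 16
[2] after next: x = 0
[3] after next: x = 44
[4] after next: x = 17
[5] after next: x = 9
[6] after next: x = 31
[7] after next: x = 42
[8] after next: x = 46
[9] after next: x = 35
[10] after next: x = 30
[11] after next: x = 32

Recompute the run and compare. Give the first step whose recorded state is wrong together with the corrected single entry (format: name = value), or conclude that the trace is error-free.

step 7, x = 41

Recomputing the run from the initial state:
step 1: x = 16
step 2: x = 0
step 3: x = 44
step 4: x = 17
step 5: x = 9
step 6: x = 31
step 7: x = 41
step 8: x = 37
step 9: x = 1
step 10: x = 6
step 11: x = 4
The first disagreement with the trace is at step 7, where the value should be x = 41.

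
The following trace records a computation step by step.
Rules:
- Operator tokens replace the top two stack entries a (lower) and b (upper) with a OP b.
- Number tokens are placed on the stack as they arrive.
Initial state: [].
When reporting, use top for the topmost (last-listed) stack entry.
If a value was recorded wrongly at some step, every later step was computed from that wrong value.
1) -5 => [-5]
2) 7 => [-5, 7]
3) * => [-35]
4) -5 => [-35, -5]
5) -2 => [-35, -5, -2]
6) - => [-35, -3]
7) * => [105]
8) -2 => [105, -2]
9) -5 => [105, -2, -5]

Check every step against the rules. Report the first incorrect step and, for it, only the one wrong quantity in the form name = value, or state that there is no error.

no error

Step 1: push -5: top = -5 — agrees with the trace.
Step 2: push 7: top = 7 — matches.
Step 3: -5 * 7 = -35 — confirmed correct.
Step 4: push -5: top = -5 — no discrepancy.
Step 5: push -2: top = -2 — consistent with the trace.
Step 6: -5 - -2 = -3 — no discrepancy.
Step 7: -35 * -3 = 105 — agrees with the trace.
Step 8: push -2: top = -2 — consistent with the trace.
Step 9: push -5: top = -5 — consistent with the trace.
The recomputation confirms every line.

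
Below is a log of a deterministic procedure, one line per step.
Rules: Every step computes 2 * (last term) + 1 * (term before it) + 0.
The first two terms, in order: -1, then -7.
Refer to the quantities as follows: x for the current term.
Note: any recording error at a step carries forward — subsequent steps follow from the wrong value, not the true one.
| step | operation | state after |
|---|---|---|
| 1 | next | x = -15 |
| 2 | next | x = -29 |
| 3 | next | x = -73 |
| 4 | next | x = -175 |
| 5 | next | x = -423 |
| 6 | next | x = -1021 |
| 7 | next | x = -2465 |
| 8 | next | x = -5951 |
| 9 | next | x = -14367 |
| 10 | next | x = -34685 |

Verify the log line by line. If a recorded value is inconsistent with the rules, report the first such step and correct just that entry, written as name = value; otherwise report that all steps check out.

step 1: x = 2*(-7) + (1)*(-1) + (0) = -15 -> verified
step 2: x = 2*(-15) + (1)*(-7) + (0) = -37 -> the entry is off here
So the first discrepancy is step 2, where the right value is x = -37.

step 2, x = -37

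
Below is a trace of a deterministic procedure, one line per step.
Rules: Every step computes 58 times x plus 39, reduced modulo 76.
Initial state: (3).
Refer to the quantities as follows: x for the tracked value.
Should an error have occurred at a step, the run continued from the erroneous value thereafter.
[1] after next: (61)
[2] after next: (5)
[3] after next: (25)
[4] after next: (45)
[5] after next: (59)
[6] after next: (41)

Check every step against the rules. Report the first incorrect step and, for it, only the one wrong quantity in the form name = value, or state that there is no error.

Recomputing the run from the initial state:
step 1: x = 61
step 2: x = 5
step 3: x = 25
step 4: x = 45
step 5: x = 65
step 6: x = 9
The first disagreement with the trace is at step 5, where the value should be x = 65.

step 5, x = 65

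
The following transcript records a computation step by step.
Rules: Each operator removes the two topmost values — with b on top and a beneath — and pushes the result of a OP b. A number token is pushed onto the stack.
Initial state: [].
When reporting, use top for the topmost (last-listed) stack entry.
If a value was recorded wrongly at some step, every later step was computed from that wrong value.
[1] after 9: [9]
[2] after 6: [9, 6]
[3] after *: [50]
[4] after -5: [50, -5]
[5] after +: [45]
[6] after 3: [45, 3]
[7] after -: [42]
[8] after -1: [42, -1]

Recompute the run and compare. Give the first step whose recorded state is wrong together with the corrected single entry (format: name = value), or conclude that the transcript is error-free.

Step 1: push 9: top = 9 — verified.
Step 2: push 6: top = 6 — confirmed correct.
Step 3: 9 * 6 = 54 — the entry is off here.
The audit stops at step 3: the recorded entry is wrong and should be top = 54.

step 3, top = 54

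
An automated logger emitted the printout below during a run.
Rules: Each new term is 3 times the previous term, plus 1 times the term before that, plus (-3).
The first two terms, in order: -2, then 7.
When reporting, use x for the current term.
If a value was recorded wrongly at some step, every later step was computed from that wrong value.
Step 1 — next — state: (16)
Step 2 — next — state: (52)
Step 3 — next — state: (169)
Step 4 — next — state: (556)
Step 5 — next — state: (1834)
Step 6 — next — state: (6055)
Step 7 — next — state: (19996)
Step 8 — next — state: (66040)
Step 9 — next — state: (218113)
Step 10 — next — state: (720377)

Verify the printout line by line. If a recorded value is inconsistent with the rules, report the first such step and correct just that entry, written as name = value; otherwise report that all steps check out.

1. x = 3*(7) + (1)*(-2) + (-3) = 16 (matches)
2. x = 3*(16) + (1)*(7) + (-3) = 52 (confirmed correct)
3. x = 3*(52) + (1)*(16) + (-3) = 169 (no discrepancy)
4. x = 3*(169) + (1)*(52) + (-3) = 556 (agrees with the printout)
5. x = 3*(556) + (1)*(169) + (-3) = 1834 (exactly as logged)
6. x = 3*(1834) + (1)*(556) + (-3) = 6055 (no discrepancy)
7. x = 3*(6055) + (1)*(1834) + (-3) = 19996 (checks out)
8. x = 3*(19996) + (1)*(6055) + (-3) = 66040 (in agreement)
9. x = 3*(66040) + (1)*(19996) + (-3) = 218113 (agrees with the printout)
10. x = 3*(218113) + (1)*(66040) + (-3) = 720376 (the entry is off here)
The audit stops at step 10: the recorded entry is wrong and should be x = 720376.

step 10, x = 720376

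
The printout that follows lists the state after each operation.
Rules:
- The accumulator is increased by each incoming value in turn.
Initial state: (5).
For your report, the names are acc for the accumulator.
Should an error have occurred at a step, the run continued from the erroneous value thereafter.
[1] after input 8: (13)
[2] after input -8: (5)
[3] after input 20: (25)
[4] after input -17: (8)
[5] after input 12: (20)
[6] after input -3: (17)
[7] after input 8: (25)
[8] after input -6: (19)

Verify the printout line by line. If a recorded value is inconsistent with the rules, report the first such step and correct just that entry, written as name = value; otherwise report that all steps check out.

Step 1: acc = 5 + 8 = 13 — checks out.
Step 2: acc = 13 + -8 = 5 — checks out.
Step 3: acc = 5 + 20 = 25 — confirmed correct.
Step 4: acc = 25 + -17 = 8 — same as recorded.
Step 5: acc = 8 + 12 = 20 — matches.
Step 6: acc = 20 + -3 = 17 — verified.
Step 7: acc = 17 + 8 = 25 — exactly as logged.
Step 8: acc = 25 + -6 = 19 — exactly as logged.
Every step is consistent.

no error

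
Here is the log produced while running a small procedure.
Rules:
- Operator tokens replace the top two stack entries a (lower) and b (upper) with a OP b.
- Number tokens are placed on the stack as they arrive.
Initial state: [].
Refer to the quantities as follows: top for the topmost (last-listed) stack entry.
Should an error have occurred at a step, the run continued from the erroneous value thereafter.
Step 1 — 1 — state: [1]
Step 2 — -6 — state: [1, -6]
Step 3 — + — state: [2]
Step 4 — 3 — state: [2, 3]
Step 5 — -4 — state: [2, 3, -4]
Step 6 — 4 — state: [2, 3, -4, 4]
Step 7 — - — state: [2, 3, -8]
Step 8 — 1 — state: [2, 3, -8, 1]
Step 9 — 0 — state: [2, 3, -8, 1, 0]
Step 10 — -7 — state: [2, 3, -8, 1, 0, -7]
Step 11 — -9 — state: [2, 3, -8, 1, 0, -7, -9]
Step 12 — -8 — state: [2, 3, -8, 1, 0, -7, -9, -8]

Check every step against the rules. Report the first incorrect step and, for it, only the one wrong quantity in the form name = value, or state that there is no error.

Step 1: push 1: top = 1 — agrees with the log.
Step 2: push -6: top = -6 — no discrepancy.
Step 3: 1 + -6 = -5 — first mismatch against the log.
First deviation found at step 3; the corrected entry is top = -5.

step 3, top = -5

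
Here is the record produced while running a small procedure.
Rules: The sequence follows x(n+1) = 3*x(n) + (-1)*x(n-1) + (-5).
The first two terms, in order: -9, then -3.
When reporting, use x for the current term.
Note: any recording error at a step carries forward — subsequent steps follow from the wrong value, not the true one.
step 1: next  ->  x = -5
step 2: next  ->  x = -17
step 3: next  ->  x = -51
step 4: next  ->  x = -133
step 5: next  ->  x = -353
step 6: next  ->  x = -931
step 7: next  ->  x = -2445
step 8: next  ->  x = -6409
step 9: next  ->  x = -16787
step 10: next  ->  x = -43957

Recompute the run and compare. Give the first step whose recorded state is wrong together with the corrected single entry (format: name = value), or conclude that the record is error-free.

Step 1: x = 3*(-3) + (-1)*(-9) + (-5) = -5 — same as recorded.
Step 2: x = 3*(-5) + (-1)*(-3) + (-5) = -17 — checks out.
Step 3: x = 3*(-17) + (-1)*(-5) + (-5) = -51 — same as recorded.
Step 4: x = 3*(-51) + (-1)*(-17) + (-5) = -141 — this is not what the record shows.
So the first discrepancy is step 4, where the right value is x = -141.

step 4, x = -141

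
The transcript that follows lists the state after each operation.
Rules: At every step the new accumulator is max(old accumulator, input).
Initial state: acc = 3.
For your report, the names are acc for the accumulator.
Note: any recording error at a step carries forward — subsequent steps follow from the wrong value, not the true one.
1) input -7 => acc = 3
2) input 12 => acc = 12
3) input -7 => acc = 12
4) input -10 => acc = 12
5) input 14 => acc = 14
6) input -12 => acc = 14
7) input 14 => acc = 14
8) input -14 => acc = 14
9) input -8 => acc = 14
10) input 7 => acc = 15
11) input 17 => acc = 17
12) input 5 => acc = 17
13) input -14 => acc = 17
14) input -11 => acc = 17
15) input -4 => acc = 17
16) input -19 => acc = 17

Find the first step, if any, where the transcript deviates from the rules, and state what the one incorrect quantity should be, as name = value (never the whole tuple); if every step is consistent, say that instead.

Step 1: acc = max(3, -7) = 3 — no discrepancy.
Step 2: acc = max(3, 12) = 12 — confirmed correct.
Step 3: acc = max(12, -7) = 12 — no discrepancy.
Step 4: acc = max(12, -10) = 12 — no discrepancy.
Step 5: acc = max(12, 14) = 14 — matches.
Step 6: acc = max(14, -12) = 14 — verified.
Step 7: acc = max(14, 14) = 14 — agrees with the transcript.
Step 8: acc = max(14, -14) = 14 — checks out.
Step 9: acc = max(14, -8) = 14 — no discrepancy.
Step 10: acc = max(14, 7) = 14 — the entry is off here.
That makes step 10 the first incorrect line — acc = 14 is what it should show.

step 10, acc = 14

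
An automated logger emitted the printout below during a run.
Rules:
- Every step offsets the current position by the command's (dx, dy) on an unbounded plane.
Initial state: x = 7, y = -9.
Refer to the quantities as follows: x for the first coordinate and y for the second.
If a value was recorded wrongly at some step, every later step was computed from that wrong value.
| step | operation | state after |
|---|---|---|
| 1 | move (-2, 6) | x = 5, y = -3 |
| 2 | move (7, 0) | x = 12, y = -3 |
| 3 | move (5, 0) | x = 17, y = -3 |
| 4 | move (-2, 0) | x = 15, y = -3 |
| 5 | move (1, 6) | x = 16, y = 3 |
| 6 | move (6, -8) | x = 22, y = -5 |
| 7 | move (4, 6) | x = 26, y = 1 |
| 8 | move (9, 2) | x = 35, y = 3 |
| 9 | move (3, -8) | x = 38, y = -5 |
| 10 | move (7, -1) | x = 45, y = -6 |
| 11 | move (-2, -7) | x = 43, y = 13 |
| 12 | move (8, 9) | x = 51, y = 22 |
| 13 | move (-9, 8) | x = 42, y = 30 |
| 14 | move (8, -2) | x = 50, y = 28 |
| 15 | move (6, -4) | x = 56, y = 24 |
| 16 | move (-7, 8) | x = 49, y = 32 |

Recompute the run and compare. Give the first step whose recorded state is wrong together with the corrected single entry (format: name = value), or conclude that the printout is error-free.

Recomputing the run from the initial state:
step 1: x = 5, y = -3
step 2: x = 12, y = -3
step 3: x = 17, y = -3
step 4: x = 15, y = -3
step 5: x = 16, y = 3
step 6: x = 22, y = -5
step 7: x = 26, y = 1
step 8: x = 35, y = 3
step 9: x = 38, y = -5
step 10: x = 45, y = -6
step 11: x = 43, y = -13
step 12: x = 51, y = -4
step 13: x = 42, y = 4
step 14: x = 50, y = 2
step 15: x = 56, y = -2
step 16: x = 49, y = 6
The first disagreement with the printout is at step 11, where the value should be y = -13.

step 11, y = -13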